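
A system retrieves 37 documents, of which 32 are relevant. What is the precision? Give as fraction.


Precision = relevant_retrieved / total_retrieved
= 32 / 37
= 32 / (32 + 5)
= 32/37

32/37


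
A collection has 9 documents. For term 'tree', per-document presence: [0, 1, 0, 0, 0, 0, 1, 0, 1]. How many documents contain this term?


Checking each document for 'tree':
Doc 1: absent
Doc 2: present
Doc 3: absent
Doc 4: absent
Doc 5: absent
Doc 6: absent
Doc 7: present
Doc 8: absent
Doc 9: present
df = sum of presences = 0 + 1 + 0 + 0 + 0 + 0 + 1 + 0 + 1 = 3

3


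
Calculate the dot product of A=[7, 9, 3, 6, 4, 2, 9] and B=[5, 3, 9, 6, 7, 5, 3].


Dot product = sum of element-wise products
A[0]*B[0] = 7*5 = 35
A[1]*B[1] = 9*3 = 27
A[2]*B[2] = 3*9 = 27
A[3]*B[3] = 6*6 = 36
A[4]*B[4] = 4*7 = 28
A[5]*B[5] = 2*5 = 10
A[6]*B[6] = 9*3 = 27
Sum = 35 + 27 + 27 + 36 + 28 + 10 + 27 = 190

190


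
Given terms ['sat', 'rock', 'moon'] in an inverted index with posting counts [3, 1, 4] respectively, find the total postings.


Summing posting list sizes:
'sat': 3 postings
'rock': 1 postings
'moon': 4 postings
Total = 3 + 1 + 4 = 8

8


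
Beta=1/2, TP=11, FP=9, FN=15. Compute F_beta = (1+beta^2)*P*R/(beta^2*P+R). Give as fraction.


P = TP/(TP+FP) = 11/20 = 11/20
R = TP/(TP+FN) = 11/26 = 11/26
beta^2 = 1/2^2 = 1/4
(1 + beta^2) = 5/4
Numerator = (1+beta^2)*P*R = 121/416
Denominator = beta^2*P + R = 11/80 + 11/26 = 583/1040
F_beta = 55/106

55/106


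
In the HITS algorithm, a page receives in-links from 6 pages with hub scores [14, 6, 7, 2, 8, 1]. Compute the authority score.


Authority = sum of hub scores of in-linkers
In-link 1: hub score = 14
In-link 2: hub score = 6
In-link 3: hub score = 7
In-link 4: hub score = 2
In-link 5: hub score = 8
In-link 6: hub score = 1
Authority = 14 + 6 + 7 + 2 + 8 + 1 = 38

38


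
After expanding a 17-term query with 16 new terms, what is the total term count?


Original terms: 17
Expansion terms: 16
Total = 17 + 16 = 33

33


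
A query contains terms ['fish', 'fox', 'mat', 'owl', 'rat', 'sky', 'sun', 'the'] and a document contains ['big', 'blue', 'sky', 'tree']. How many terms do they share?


Query terms: ['fish', 'fox', 'mat', 'owl', 'rat', 'sky', 'sun', 'the']
Document terms: ['big', 'blue', 'sky', 'tree']
Common terms: ['sky']
Overlap count = 1

1


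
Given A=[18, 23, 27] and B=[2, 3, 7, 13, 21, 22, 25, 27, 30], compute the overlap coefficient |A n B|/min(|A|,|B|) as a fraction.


A intersect B = [27]
|A intersect B| = 1
min(|A|, |B|) = min(3, 9) = 3
Overlap = 1 / 3 = 1/3

1/3


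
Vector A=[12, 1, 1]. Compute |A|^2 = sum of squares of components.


|A|^2 = sum of squared components
A[0]^2 = 12^2 = 144
A[1]^2 = 1^2 = 1
A[2]^2 = 1^2 = 1
Sum = 144 + 1 + 1 = 146

146


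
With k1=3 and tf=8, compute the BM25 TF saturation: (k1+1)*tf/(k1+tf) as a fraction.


BM25 TF component = (k1+1)*tf / (k1+tf)
k1 = 3, tf = 8
Numerator = (3+1)*8 = 32
Denominator = 3 + 8 = 11
= 32/11 = 32/11

32/11


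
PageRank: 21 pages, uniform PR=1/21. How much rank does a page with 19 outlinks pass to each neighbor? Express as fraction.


Initial PR = 1/21 = 1/21
Outlinks = 19
Contribution per link = PR / outlinks
= 1/21 / 19
= 1/399

1/399


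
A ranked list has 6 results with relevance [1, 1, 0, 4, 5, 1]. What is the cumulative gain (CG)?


Cumulative Gain = sum of relevance scores
Position 1: rel=1, running sum=1
Position 2: rel=1, running sum=2
Position 3: rel=0, running sum=2
Position 4: rel=4, running sum=6
Position 5: rel=5, running sum=11
Position 6: rel=1, running sum=12
CG = 12

12


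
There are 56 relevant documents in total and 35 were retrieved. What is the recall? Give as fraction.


Recall = retrieved_relevant / total_relevant
= 35 / 56
= 35 / (35 + 21)
= 5/8

5/8


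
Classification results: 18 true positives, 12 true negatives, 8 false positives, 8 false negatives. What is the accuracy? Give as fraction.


Accuracy = (TP + TN) / (TP + TN + FP + FN)
TP + TN = 18 + 12 = 30
Total = 18 + 12 + 8 + 8 = 46
Accuracy = 30 / 46 = 15/23

15/23


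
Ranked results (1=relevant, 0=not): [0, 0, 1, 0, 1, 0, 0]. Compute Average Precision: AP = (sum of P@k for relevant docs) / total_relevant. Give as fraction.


Computing P@k for each relevant position:
Position 1: not relevant
Position 2: not relevant
Position 3: relevant, P@3 = 1/3 = 1/3
Position 4: not relevant
Position 5: relevant, P@5 = 2/5 = 2/5
Position 6: not relevant
Position 7: not relevant
Sum of P@k = 1/3 + 2/5 = 11/15
AP = 11/15 / 2 = 11/30

11/30


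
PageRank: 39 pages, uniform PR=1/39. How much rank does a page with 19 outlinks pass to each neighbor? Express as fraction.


Initial PR = 1/39 = 1/39
Outlinks = 19
Contribution per link = PR / outlinks
= 1/39 / 19
= 1/741

1/741


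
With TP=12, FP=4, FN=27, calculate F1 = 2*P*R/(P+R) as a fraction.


F1 = 2 * P * R / (P + R)
P = TP/(TP+FP) = 12/16 = 3/4
R = TP/(TP+FN) = 12/39 = 4/13
2 * P * R = 2 * 3/4 * 4/13 = 6/13
P + R = 3/4 + 4/13 = 55/52
F1 = 6/13 / 55/52 = 24/55

24/55


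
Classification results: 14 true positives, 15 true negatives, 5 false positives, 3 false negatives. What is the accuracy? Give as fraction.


Accuracy = (TP + TN) / (TP + TN + FP + FN)
TP + TN = 14 + 15 = 29
Total = 14 + 15 + 5 + 3 = 37
Accuracy = 29 / 37 = 29/37

29/37


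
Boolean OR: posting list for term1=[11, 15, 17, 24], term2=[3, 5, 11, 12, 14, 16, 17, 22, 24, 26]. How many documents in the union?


Boolean OR: find union of posting lists
term1 docs: [11, 15, 17, 24]
term2 docs: [3, 5, 11, 12, 14, 16, 17, 22, 24, 26]
Union: [3, 5, 11, 12, 14, 15, 16, 17, 22, 24, 26]
|union| = 11

11


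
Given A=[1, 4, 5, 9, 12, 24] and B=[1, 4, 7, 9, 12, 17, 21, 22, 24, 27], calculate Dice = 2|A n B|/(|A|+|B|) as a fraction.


A intersect B = [1, 4, 9, 12, 24]
|A intersect B| = 5
|A| = 6, |B| = 10
Dice = 2*5 / (6+10)
= 10 / 16 = 5/8

5/8


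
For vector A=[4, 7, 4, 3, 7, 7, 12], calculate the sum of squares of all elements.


|A|^2 = sum of squared components
A[0]^2 = 4^2 = 16
A[1]^2 = 7^2 = 49
A[2]^2 = 4^2 = 16
A[3]^2 = 3^2 = 9
A[4]^2 = 7^2 = 49
A[5]^2 = 7^2 = 49
A[6]^2 = 12^2 = 144
Sum = 16 + 49 + 16 + 9 + 49 + 49 + 144 = 332

332


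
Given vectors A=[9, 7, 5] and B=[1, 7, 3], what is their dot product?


Dot product = sum of element-wise products
A[0]*B[0] = 9*1 = 9
A[1]*B[1] = 7*7 = 49
A[2]*B[2] = 5*3 = 15
Sum = 9 + 49 + 15 = 73

73


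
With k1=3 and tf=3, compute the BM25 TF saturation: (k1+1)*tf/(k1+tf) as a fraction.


BM25 TF component = (k1+1)*tf / (k1+tf)
k1 = 3, tf = 3
Numerator = (3+1)*3 = 12
Denominator = 3 + 3 = 6
= 12/6 = 2

2


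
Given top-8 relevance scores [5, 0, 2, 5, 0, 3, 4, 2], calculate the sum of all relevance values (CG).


Cumulative Gain = sum of relevance scores
Position 1: rel=5, running sum=5
Position 2: rel=0, running sum=5
Position 3: rel=2, running sum=7
Position 4: rel=5, running sum=12
Position 5: rel=0, running sum=12
Position 6: rel=3, running sum=15
Position 7: rel=4, running sum=19
Position 8: rel=2, running sum=21
CG = 21

21


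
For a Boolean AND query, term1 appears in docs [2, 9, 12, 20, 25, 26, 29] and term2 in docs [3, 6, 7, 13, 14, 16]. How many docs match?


Boolean AND: find intersection of posting lists
term1 docs: [2, 9, 12, 20, 25, 26, 29]
term2 docs: [3, 6, 7, 13, 14, 16]
Intersection: []
|intersection| = 0

0


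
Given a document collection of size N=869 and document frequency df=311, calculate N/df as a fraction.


IDF ratio = N / df
= 869 / 311
= 869/311

869/311


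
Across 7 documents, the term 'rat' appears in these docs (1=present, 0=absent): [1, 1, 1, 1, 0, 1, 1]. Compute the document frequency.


Checking each document for 'rat':
Doc 1: present
Doc 2: present
Doc 3: present
Doc 4: present
Doc 5: absent
Doc 6: present
Doc 7: present
df = sum of presences = 1 + 1 + 1 + 1 + 0 + 1 + 1 = 6

6


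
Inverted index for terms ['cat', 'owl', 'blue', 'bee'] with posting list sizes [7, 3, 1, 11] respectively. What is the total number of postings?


Summing posting list sizes:
'cat': 7 postings
'owl': 3 postings
'blue': 1 postings
'bee': 11 postings
Total = 7 + 3 + 1 + 11 = 22

22


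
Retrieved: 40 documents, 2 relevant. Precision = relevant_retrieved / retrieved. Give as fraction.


Precision = relevant_retrieved / total_retrieved
= 2 / 40
= 2 / (2 + 38)
= 1/20

1/20


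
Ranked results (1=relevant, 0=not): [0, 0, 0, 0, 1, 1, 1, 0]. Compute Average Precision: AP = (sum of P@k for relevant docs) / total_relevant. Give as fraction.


Computing P@k for each relevant position:
Position 1: not relevant
Position 2: not relevant
Position 3: not relevant
Position 4: not relevant
Position 5: relevant, P@5 = 1/5 = 1/5
Position 6: relevant, P@6 = 2/6 = 1/3
Position 7: relevant, P@7 = 3/7 = 3/7
Position 8: not relevant
Sum of P@k = 1/5 + 1/3 + 3/7 = 101/105
AP = 101/105 / 3 = 101/315

101/315


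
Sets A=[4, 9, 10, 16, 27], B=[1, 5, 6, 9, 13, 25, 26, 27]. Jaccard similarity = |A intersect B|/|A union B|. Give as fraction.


A intersect B = [9, 27]
|A intersect B| = 2
A union B = [1, 4, 5, 6, 9, 10, 13, 16, 25, 26, 27]
|A union B| = 11
Jaccard = 2/11 = 2/11

2/11


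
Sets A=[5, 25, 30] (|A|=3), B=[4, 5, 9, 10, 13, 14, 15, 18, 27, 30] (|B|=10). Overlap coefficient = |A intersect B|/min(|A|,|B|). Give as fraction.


A intersect B = [5, 30]
|A intersect B| = 2
min(|A|, |B|) = min(3, 10) = 3
Overlap = 2 / 3 = 2/3

2/3


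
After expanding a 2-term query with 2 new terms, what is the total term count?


Original terms: 2
Expansion terms: 2
Total = 2 + 2 = 4

4


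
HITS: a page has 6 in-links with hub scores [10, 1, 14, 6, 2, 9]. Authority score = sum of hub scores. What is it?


Authority = sum of hub scores of in-linkers
In-link 1: hub score = 10
In-link 2: hub score = 1
In-link 3: hub score = 14
In-link 4: hub score = 6
In-link 5: hub score = 2
In-link 6: hub score = 9
Authority = 10 + 1 + 14 + 6 + 2 + 9 = 42

42


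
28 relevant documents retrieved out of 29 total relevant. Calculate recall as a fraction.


Recall = retrieved_relevant / total_relevant
= 28 / 29
= 28 / (28 + 1)
= 28/29

28/29


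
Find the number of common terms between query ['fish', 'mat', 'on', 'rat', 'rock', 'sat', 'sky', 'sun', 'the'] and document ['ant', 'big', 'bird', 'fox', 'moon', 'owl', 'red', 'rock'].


Query terms: ['fish', 'mat', 'on', 'rat', 'rock', 'sat', 'sky', 'sun', 'the']
Document terms: ['ant', 'big', 'bird', 'fox', 'moon', 'owl', 'red', 'rock']
Common terms: ['rock']
Overlap count = 1

1


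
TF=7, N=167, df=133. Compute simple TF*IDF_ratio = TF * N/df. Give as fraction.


TF * (N/df)
= 7 * (167/133)
= 7 * 167/133
= 167/19

167/19


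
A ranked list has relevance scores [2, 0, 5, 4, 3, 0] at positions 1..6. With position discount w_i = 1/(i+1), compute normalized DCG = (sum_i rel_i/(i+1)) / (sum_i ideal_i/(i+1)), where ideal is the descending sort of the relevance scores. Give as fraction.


Position discount weights w_i = 1/(i+1) for i=1..6:
Weights = [1/2, 1/3, 1/4, 1/5, 1/6, 1/7]
Actual relevance: [2, 0, 5, 4, 3, 0]
DCG = 2/2 + 0/3 + 5/4 + 4/5 + 3/6 + 0/7 = 71/20
Ideal relevance (sorted desc): [5, 4, 3, 2, 0, 0]
Ideal DCG = 5/2 + 4/3 + 3/4 + 2/5 + 0/6 + 0/7 = 299/60
nDCG = DCG / ideal_DCG = 71/20 / 299/60 = 213/299

213/299


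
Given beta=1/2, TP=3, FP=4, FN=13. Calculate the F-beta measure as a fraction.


P = TP/(TP+FP) = 3/7 = 3/7
R = TP/(TP+FN) = 3/16 = 3/16
beta^2 = 1/2^2 = 1/4
(1 + beta^2) = 5/4
Numerator = (1+beta^2)*P*R = 45/448
Denominator = beta^2*P + R = 3/28 + 3/16 = 33/112
F_beta = 15/44

15/44


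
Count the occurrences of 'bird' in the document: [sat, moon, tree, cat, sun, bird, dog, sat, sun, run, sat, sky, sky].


Document has 13 words
Scanning for 'bird':
Found at positions: [5]
Count = 1

1


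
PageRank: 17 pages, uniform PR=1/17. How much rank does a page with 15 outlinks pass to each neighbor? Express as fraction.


Initial PR = 1/17 = 1/17
Outlinks = 15
Contribution per link = PR / outlinks
= 1/17 / 15
= 1/255

1/255


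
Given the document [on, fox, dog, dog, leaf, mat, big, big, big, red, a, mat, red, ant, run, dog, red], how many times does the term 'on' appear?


Document has 17 words
Scanning for 'on':
Found at positions: [0]
Count = 1

1


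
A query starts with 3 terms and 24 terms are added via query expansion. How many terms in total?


Original terms: 3
Expansion terms: 24
Total = 3 + 24 = 27

27


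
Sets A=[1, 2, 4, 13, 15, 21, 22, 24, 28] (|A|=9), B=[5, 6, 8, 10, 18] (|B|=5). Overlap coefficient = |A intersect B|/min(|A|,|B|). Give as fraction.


A intersect B = []
|A intersect B| = 0
min(|A|, |B|) = min(9, 5) = 5
Overlap = 0 / 5 = 0

0


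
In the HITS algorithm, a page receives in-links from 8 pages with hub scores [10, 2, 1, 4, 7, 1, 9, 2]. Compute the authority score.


Authority = sum of hub scores of in-linkers
In-link 1: hub score = 10
In-link 2: hub score = 2
In-link 3: hub score = 1
In-link 4: hub score = 4
In-link 5: hub score = 7
In-link 6: hub score = 1
In-link 7: hub score = 9
In-link 8: hub score = 2
Authority = 10 + 2 + 1 + 4 + 7 + 1 + 9 + 2 = 36

36


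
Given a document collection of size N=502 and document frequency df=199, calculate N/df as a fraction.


IDF ratio = N / df
= 502 / 199
= 502/199

502/199


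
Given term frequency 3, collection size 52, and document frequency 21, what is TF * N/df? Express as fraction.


TF * (N/df)
= 3 * (52/21)
= 3 * 52/21
= 52/7

52/7


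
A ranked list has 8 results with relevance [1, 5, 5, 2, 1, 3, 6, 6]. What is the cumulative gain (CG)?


Cumulative Gain = sum of relevance scores
Position 1: rel=1, running sum=1
Position 2: rel=5, running sum=6
Position 3: rel=5, running sum=11
Position 4: rel=2, running sum=13
Position 5: rel=1, running sum=14
Position 6: rel=3, running sum=17
Position 7: rel=6, running sum=23
Position 8: rel=6, running sum=29
CG = 29

29


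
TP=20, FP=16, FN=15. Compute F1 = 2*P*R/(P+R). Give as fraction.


F1 = 2 * P * R / (P + R)
P = TP/(TP+FP) = 20/36 = 5/9
R = TP/(TP+FN) = 20/35 = 4/7
2 * P * R = 2 * 5/9 * 4/7 = 40/63
P + R = 5/9 + 4/7 = 71/63
F1 = 40/63 / 71/63 = 40/71

40/71


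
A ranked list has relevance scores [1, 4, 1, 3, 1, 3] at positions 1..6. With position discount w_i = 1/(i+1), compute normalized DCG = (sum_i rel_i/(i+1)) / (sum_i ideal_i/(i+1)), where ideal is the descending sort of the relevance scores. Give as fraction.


Position discount weights w_i = 1/(i+1) for i=1..6:
Weights = [1/2, 1/3, 1/4, 1/5, 1/6, 1/7]
Actual relevance: [1, 4, 1, 3, 1, 3]
DCG = 1/2 + 4/3 + 1/4 + 3/5 + 1/6 + 3/7 = 459/140
Ideal relevance (sorted desc): [4, 3, 3, 1, 1, 1]
Ideal DCG = 4/2 + 3/3 + 3/4 + 1/5 + 1/6 + 1/7 = 1789/420
nDCG = DCG / ideal_DCG = 459/140 / 1789/420 = 1377/1789

1377/1789


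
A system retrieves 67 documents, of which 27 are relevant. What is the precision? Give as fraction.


Precision = relevant_retrieved / total_retrieved
= 27 / 67
= 27 / (27 + 40)
= 27/67

27/67


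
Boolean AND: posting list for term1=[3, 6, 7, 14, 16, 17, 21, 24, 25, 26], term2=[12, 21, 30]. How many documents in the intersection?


Boolean AND: find intersection of posting lists
term1 docs: [3, 6, 7, 14, 16, 17, 21, 24, 25, 26]
term2 docs: [12, 21, 30]
Intersection: [21]
|intersection| = 1

1


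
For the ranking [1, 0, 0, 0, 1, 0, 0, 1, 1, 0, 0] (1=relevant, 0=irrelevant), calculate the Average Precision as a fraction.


Computing P@k for each relevant position:
Position 1: relevant, P@1 = 1/1 = 1
Position 2: not relevant
Position 3: not relevant
Position 4: not relevant
Position 5: relevant, P@5 = 2/5 = 2/5
Position 6: not relevant
Position 7: not relevant
Position 8: relevant, P@8 = 3/8 = 3/8
Position 9: relevant, P@9 = 4/9 = 4/9
Position 10: not relevant
Position 11: not relevant
Sum of P@k = 1 + 2/5 + 3/8 + 4/9 = 799/360
AP = 799/360 / 4 = 799/1440

799/1440


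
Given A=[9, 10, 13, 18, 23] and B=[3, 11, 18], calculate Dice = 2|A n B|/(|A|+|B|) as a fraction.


A intersect B = [18]
|A intersect B| = 1
|A| = 5, |B| = 3
Dice = 2*1 / (5+3)
= 2 / 8 = 1/4

1/4


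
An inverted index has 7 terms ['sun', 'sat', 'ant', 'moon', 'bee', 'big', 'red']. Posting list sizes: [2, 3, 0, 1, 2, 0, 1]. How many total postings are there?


Summing posting list sizes:
'sun': 2 postings
'sat': 3 postings
'ant': 0 postings
'moon': 1 postings
'bee': 2 postings
'big': 0 postings
'red': 1 postings
Total = 2 + 3 + 0 + 1 + 2 + 0 + 1 = 9

9


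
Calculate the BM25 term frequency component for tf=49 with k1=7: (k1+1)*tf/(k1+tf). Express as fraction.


BM25 TF component = (k1+1)*tf / (k1+tf)
k1 = 7, tf = 49
Numerator = (7+1)*49 = 392
Denominator = 7 + 49 = 56
= 392/56 = 7

7


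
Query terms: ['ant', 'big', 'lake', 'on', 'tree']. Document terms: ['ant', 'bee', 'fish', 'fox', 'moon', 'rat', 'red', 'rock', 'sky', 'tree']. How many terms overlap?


Query terms: ['ant', 'big', 'lake', 'on', 'tree']
Document terms: ['ant', 'bee', 'fish', 'fox', 'moon', 'rat', 'red', 'rock', 'sky', 'tree']
Common terms: ['ant', 'tree']
Overlap count = 2

2


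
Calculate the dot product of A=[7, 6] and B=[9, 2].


Dot product = sum of element-wise products
A[0]*B[0] = 7*9 = 63
A[1]*B[1] = 6*2 = 12
Sum = 63 + 12 = 75

75


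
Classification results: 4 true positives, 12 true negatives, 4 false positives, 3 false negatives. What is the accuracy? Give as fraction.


Accuracy = (TP + TN) / (TP + TN + FP + FN)
TP + TN = 4 + 12 = 16
Total = 4 + 12 + 4 + 3 = 23
Accuracy = 16 / 23 = 16/23

16/23


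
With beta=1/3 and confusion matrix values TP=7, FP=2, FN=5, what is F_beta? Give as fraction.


P = TP/(TP+FP) = 7/9 = 7/9
R = TP/(TP+FN) = 7/12 = 7/12
beta^2 = 1/3^2 = 1/9
(1 + beta^2) = 10/9
Numerator = (1+beta^2)*P*R = 245/486
Denominator = beta^2*P + R = 7/81 + 7/12 = 217/324
F_beta = 70/93

70/93


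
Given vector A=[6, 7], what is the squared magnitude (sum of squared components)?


|A|^2 = sum of squared components
A[0]^2 = 6^2 = 36
A[1]^2 = 7^2 = 49
Sum = 36 + 49 = 85

85


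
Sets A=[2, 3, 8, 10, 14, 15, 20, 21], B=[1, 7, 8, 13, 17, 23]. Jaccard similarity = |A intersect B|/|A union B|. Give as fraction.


A intersect B = [8]
|A intersect B| = 1
A union B = [1, 2, 3, 7, 8, 10, 13, 14, 15, 17, 20, 21, 23]
|A union B| = 13
Jaccard = 1/13 = 1/13

1/13


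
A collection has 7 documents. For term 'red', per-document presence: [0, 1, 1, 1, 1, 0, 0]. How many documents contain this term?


Checking each document for 'red':
Doc 1: absent
Doc 2: present
Doc 3: present
Doc 4: present
Doc 5: present
Doc 6: absent
Doc 7: absent
df = sum of presences = 0 + 1 + 1 + 1 + 1 + 0 + 0 = 4

4


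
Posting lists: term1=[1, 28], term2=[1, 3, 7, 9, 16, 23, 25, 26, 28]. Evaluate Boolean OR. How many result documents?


Boolean OR: find union of posting lists
term1 docs: [1, 28]
term2 docs: [1, 3, 7, 9, 16, 23, 25, 26, 28]
Union: [1, 3, 7, 9, 16, 23, 25, 26, 28]
|union| = 9

9


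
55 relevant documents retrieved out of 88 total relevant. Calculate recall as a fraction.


Recall = retrieved_relevant / total_relevant
= 55 / 88
= 55 / (55 + 33)
= 5/8

5/8


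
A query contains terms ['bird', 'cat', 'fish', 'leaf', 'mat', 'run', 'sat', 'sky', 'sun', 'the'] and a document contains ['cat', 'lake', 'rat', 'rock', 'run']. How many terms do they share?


Query terms: ['bird', 'cat', 'fish', 'leaf', 'mat', 'run', 'sat', 'sky', 'sun', 'the']
Document terms: ['cat', 'lake', 'rat', 'rock', 'run']
Common terms: ['cat', 'run']
Overlap count = 2

2


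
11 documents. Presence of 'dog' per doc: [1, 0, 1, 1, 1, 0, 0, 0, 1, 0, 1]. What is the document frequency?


Checking each document for 'dog':
Doc 1: present
Doc 2: absent
Doc 3: present
Doc 4: present
Doc 5: present
Doc 6: absent
Doc 7: absent
Doc 8: absent
Doc 9: present
Doc 10: absent
Doc 11: present
df = sum of presences = 1 + 0 + 1 + 1 + 1 + 0 + 0 + 0 + 1 + 0 + 1 = 6

6


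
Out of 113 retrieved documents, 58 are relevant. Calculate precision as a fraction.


Precision = relevant_retrieved / total_retrieved
= 58 / 113
= 58 / (58 + 55)
= 58/113

58/113


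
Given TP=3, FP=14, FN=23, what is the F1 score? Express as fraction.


F1 = 2 * P * R / (P + R)
P = TP/(TP+FP) = 3/17 = 3/17
R = TP/(TP+FN) = 3/26 = 3/26
2 * P * R = 2 * 3/17 * 3/26 = 9/221
P + R = 3/17 + 3/26 = 129/442
F1 = 9/221 / 129/442 = 6/43

6/43


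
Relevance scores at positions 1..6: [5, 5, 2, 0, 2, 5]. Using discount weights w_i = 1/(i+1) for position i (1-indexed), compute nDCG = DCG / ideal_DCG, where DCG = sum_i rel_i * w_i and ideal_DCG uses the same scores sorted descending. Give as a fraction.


Position discount weights w_i = 1/(i+1) for i=1..6:
Weights = [1/2, 1/3, 1/4, 1/5, 1/6, 1/7]
Actual relevance: [5, 5, 2, 0, 2, 5]
DCG = 5/2 + 5/3 + 2/4 + 0/5 + 2/6 + 5/7 = 40/7
Ideal relevance (sorted desc): [5, 5, 5, 2, 2, 0]
Ideal DCG = 5/2 + 5/3 + 5/4 + 2/5 + 2/6 + 0/7 = 123/20
nDCG = DCG / ideal_DCG = 40/7 / 123/20 = 800/861

800/861


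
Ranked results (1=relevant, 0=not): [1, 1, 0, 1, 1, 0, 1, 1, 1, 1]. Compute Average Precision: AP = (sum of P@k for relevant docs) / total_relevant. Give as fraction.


Computing P@k for each relevant position:
Position 1: relevant, P@1 = 1/1 = 1
Position 2: relevant, P@2 = 2/2 = 1
Position 3: not relevant
Position 4: relevant, P@4 = 3/4 = 3/4
Position 5: relevant, P@5 = 4/5 = 4/5
Position 6: not relevant
Position 7: relevant, P@7 = 5/7 = 5/7
Position 8: relevant, P@8 = 6/8 = 3/4
Position 9: relevant, P@9 = 7/9 = 7/9
Position 10: relevant, P@10 = 8/10 = 4/5
Sum of P@k = 1 + 1 + 3/4 + 4/5 + 5/7 + 3/4 + 7/9 + 4/5 = 4153/630
AP = 4153/630 / 8 = 4153/5040

4153/5040


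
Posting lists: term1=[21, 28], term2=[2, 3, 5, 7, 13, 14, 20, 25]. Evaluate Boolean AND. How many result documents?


Boolean AND: find intersection of posting lists
term1 docs: [21, 28]
term2 docs: [2, 3, 5, 7, 13, 14, 20, 25]
Intersection: []
|intersection| = 0

0


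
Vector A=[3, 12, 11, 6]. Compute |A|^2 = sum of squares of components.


|A|^2 = sum of squared components
A[0]^2 = 3^2 = 9
A[1]^2 = 12^2 = 144
A[2]^2 = 11^2 = 121
A[3]^2 = 6^2 = 36
Sum = 9 + 144 + 121 + 36 = 310

310


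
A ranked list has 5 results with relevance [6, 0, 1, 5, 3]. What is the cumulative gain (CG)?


Cumulative Gain = sum of relevance scores
Position 1: rel=6, running sum=6
Position 2: rel=0, running sum=6
Position 3: rel=1, running sum=7
Position 4: rel=5, running sum=12
Position 5: rel=3, running sum=15
CG = 15

15


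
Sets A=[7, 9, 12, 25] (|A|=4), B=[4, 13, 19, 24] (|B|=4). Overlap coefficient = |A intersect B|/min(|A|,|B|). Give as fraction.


A intersect B = []
|A intersect B| = 0
min(|A|, |B|) = min(4, 4) = 4
Overlap = 0 / 4 = 0

0


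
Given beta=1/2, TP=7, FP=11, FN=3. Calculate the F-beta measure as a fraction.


P = TP/(TP+FP) = 7/18 = 7/18
R = TP/(TP+FN) = 7/10 = 7/10
beta^2 = 1/2^2 = 1/4
(1 + beta^2) = 5/4
Numerator = (1+beta^2)*P*R = 49/144
Denominator = beta^2*P + R = 7/72 + 7/10 = 287/360
F_beta = 35/82

35/82


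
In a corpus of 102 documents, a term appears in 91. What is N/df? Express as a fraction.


IDF ratio = N / df
= 102 / 91
= 102/91

102/91


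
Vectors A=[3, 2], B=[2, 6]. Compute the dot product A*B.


Dot product = sum of element-wise products
A[0]*B[0] = 3*2 = 6
A[1]*B[1] = 2*6 = 12
Sum = 6 + 12 = 18

18


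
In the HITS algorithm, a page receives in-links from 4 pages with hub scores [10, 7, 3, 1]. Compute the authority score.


Authority = sum of hub scores of in-linkers
In-link 1: hub score = 10
In-link 2: hub score = 7
In-link 3: hub score = 3
In-link 4: hub score = 1
Authority = 10 + 7 + 3 + 1 = 21

21


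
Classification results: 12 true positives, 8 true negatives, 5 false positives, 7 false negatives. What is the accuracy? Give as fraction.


Accuracy = (TP + TN) / (TP + TN + FP + FN)
TP + TN = 12 + 8 = 20
Total = 12 + 8 + 5 + 7 = 32
Accuracy = 20 / 32 = 5/8

5/8


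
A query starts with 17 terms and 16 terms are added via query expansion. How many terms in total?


Original terms: 17
Expansion terms: 16
Total = 17 + 16 = 33

33


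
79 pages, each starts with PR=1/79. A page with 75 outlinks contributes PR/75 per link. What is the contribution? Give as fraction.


Initial PR = 1/79 = 1/79
Outlinks = 75
Contribution per link = PR / outlinks
= 1/79 / 75
= 1/5925

1/5925


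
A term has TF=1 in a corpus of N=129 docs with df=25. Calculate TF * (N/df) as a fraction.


TF * (N/df)
= 1 * (129/25)
= 1 * 129/25
= 129/25

129/25


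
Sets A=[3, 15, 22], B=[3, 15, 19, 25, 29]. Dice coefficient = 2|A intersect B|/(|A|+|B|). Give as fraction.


A intersect B = [3, 15]
|A intersect B| = 2
|A| = 3, |B| = 5
Dice = 2*2 / (3+5)
= 4 / 8 = 1/2

1/2


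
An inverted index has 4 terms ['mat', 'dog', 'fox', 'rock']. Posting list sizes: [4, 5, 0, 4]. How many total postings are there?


Summing posting list sizes:
'mat': 4 postings
'dog': 5 postings
'fox': 0 postings
'rock': 4 postings
Total = 4 + 5 + 0 + 4 = 13

13


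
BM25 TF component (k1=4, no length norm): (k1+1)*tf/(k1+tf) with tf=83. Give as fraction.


BM25 TF component = (k1+1)*tf / (k1+tf)
k1 = 4, tf = 83
Numerator = (4+1)*83 = 415
Denominator = 4 + 83 = 87
= 415/87 = 415/87

415/87


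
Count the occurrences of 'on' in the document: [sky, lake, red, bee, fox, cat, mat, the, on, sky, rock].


Document has 11 words
Scanning for 'on':
Found at positions: [8]
Count = 1

1


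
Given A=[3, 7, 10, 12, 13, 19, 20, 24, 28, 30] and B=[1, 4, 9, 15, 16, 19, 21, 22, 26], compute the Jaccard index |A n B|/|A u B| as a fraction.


A intersect B = [19]
|A intersect B| = 1
A union B = [1, 3, 4, 7, 9, 10, 12, 13, 15, 16, 19, 20, 21, 22, 24, 26, 28, 30]
|A union B| = 18
Jaccard = 1/18 = 1/18

1/18


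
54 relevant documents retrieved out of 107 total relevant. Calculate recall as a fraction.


Recall = retrieved_relevant / total_relevant
= 54 / 107
= 54 / (54 + 53)
= 54/107

54/107


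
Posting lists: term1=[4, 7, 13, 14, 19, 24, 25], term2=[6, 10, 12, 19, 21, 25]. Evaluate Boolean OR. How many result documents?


Boolean OR: find union of posting lists
term1 docs: [4, 7, 13, 14, 19, 24, 25]
term2 docs: [6, 10, 12, 19, 21, 25]
Union: [4, 6, 7, 10, 12, 13, 14, 19, 21, 24, 25]
|union| = 11

11


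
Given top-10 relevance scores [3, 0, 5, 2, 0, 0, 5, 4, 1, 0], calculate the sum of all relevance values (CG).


Cumulative Gain = sum of relevance scores
Position 1: rel=3, running sum=3
Position 2: rel=0, running sum=3
Position 3: rel=5, running sum=8
Position 4: rel=2, running sum=10
Position 5: rel=0, running sum=10
Position 6: rel=0, running sum=10
Position 7: rel=5, running sum=15
Position 8: rel=4, running sum=19
Position 9: rel=1, running sum=20
Position 10: rel=0, running sum=20
CG = 20

20


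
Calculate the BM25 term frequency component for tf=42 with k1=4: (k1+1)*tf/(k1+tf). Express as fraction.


BM25 TF component = (k1+1)*tf / (k1+tf)
k1 = 4, tf = 42
Numerator = (4+1)*42 = 210
Denominator = 4 + 42 = 46
= 210/46 = 105/23

105/23


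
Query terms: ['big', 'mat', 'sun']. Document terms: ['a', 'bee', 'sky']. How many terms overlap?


Query terms: ['big', 'mat', 'sun']
Document terms: ['a', 'bee', 'sky']
Common terms: []
Overlap count = 0

0


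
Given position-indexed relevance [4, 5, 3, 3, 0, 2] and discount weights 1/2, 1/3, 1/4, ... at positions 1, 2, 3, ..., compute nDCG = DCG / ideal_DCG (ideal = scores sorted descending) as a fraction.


Position discount weights w_i = 1/(i+1) for i=1..6:
Weights = [1/2, 1/3, 1/4, 1/5, 1/6, 1/7]
Actual relevance: [4, 5, 3, 3, 0, 2]
DCG = 4/2 + 5/3 + 3/4 + 3/5 + 0/6 + 2/7 = 2227/420
Ideal relevance (sorted desc): [5, 4, 3, 3, 2, 0]
Ideal DCG = 5/2 + 4/3 + 3/4 + 3/5 + 2/6 + 0/7 = 331/60
nDCG = DCG / ideal_DCG = 2227/420 / 331/60 = 2227/2317

2227/2317


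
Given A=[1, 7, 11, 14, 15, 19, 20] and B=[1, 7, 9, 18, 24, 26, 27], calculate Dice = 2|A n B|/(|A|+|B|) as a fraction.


A intersect B = [1, 7]
|A intersect B| = 2
|A| = 7, |B| = 7
Dice = 2*2 / (7+7)
= 4 / 14 = 2/7

2/7


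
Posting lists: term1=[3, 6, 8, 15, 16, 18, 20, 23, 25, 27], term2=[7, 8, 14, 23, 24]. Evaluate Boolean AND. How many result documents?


Boolean AND: find intersection of posting lists
term1 docs: [3, 6, 8, 15, 16, 18, 20, 23, 25, 27]
term2 docs: [7, 8, 14, 23, 24]
Intersection: [8, 23]
|intersection| = 2

2


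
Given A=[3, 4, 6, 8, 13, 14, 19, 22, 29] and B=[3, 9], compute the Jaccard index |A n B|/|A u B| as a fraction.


A intersect B = [3]
|A intersect B| = 1
A union B = [3, 4, 6, 8, 9, 13, 14, 19, 22, 29]
|A union B| = 10
Jaccard = 1/10 = 1/10

1/10


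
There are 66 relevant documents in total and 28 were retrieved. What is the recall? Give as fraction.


Recall = retrieved_relevant / total_relevant
= 28 / 66
= 28 / (28 + 38)
= 14/33

14/33


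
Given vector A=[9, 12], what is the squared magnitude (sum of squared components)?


|A|^2 = sum of squared components
A[0]^2 = 9^2 = 81
A[1]^2 = 12^2 = 144
Sum = 81 + 144 = 225

225


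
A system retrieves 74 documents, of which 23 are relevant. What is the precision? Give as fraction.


Precision = relevant_retrieved / total_retrieved
= 23 / 74
= 23 / (23 + 51)
= 23/74

23/74


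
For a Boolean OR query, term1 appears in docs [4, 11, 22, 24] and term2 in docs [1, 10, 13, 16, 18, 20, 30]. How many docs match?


Boolean OR: find union of posting lists
term1 docs: [4, 11, 22, 24]
term2 docs: [1, 10, 13, 16, 18, 20, 30]
Union: [1, 4, 10, 11, 13, 16, 18, 20, 22, 24, 30]
|union| = 11

11


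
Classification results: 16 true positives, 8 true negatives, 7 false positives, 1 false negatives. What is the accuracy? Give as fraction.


Accuracy = (TP + TN) / (TP + TN + FP + FN)
TP + TN = 16 + 8 = 24
Total = 16 + 8 + 7 + 1 = 32
Accuracy = 24 / 32 = 3/4

3/4


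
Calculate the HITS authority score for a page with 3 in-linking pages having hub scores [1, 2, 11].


Authority = sum of hub scores of in-linkers
In-link 1: hub score = 1
In-link 2: hub score = 2
In-link 3: hub score = 11
Authority = 1 + 2 + 11 = 14

14


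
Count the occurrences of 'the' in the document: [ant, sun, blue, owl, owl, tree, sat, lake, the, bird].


Document has 10 words
Scanning for 'the':
Found at positions: [8]
Count = 1

1


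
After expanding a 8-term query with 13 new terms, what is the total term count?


Original terms: 8
Expansion terms: 13
Total = 8 + 13 = 21

21


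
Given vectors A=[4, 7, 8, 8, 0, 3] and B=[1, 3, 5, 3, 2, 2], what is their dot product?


Dot product = sum of element-wise products
A[0]*B[0] = 4*1 = 4
A[1]*B[1] = 7*3 = 21
A[2]*B[2] = 8*5 = 40
A[3]*B[3] = 8*3 = 24
A[4]*B[4] = 0*2 = 0
A[5]*B[5] = 3*2 = 6
Sum = 4 + 21 + 40 + 24 + 0 + 6 = 95

95


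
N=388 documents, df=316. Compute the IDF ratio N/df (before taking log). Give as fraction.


IDF ratio = N / df
= 388 / 316
= 97/79

97/79


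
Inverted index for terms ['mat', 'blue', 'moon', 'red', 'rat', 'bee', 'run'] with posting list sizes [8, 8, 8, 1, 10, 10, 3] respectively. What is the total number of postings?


Summing posting list sizes:
'mat': 8 postings
'blue': 8 postings
'moon': 8 postings
'red': 1 postings
'rat': 10 postings
'bee': 10 postings
'run': 3 postings
Total = 8 + 8 + 8 + 1 + 10 + 10 + 3 = 48

48


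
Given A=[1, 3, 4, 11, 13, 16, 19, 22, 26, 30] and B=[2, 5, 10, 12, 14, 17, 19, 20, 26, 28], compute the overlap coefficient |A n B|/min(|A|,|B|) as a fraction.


A intersect B = [19, 26]
|A intersect B| = 2
min(|A|, |B|) = min(10, 10) = 10
Overlap = 2 / 10 = 1/5

1/5


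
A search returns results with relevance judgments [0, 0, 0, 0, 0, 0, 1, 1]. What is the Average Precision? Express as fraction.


Computing P@k for each relevant position:
Position 1: not relevant
Position 2: not relevant
Position 3: not relevant
Position 4: not relevant
Position 5: not relevant
Position 6: not relevant
Position 7: relevant, P@7 = 1/7 = 1/7
Position 8: relevant, P@8 = 2/8 = 1/4
Sum of P@k = 1/7 + 1/4 = 11/28
AP = 11/28 / 2 = 11/56

11/56


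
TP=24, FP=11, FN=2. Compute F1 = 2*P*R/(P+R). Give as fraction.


F1 = 2 * P * R / (P + R)
P = TP/(TP+FP) = 24/35 = 24/35
R = TP/(TP+FN) = 24/26 = 12/13
2 * P * R = 2 * 24/35 * 12/13 = 576/455
P + R = 24/35 + 12/13 = 732/455
F1 = 576/455 / 732/455 = 48/61

48/61


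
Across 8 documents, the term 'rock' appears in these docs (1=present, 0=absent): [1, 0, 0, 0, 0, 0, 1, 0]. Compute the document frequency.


Checking each document for 'rock':
Doc 1: present
Doc 2: absent
Doc 3: absent
Doc 4: absent
Doc 5: absent
Doc 6: absent
Doc 7: present
Doc 8: absent
df = sum of presences = 1 + 0 + 0 + 0 + 0 + 0 + 1 + 0 = 2

2


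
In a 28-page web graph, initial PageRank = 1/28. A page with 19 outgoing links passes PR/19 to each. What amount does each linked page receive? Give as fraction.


Initial PR = 1/28 = 1/28
Outlinks = 19
Contribution per link = PR / outlinks
= 1/28 / 19
= 1/532

1/532


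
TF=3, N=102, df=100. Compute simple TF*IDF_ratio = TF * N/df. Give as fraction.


TF * (N/df)
= 3 * (102/100)
= 3 * 51/50
= 153/50

153/50


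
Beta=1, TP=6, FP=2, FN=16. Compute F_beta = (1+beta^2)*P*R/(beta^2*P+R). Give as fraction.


P = TP/(TP+FP) = 6/8 = 3/4
R = TP/(TP+FN) = 6/22 = 3/11
beta^2 = 1^2 = 1
(1 + beta^2) = 2
Numerator = (1+beta^2)*P*R = 9/22
Denominator = beta^2*P + R = 3/4 + 3/11 = 45/44
F_beta = 2/5

2/5


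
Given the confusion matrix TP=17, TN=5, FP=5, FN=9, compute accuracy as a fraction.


Accuracy = (TP + TN) / (TP + TN + FP + FN)
TP + TN = 17 + 5 = 22
Total = 17 + 5 + 5 + 9 = 36
Accuracy = 22 / 36 = 11/18

11/18


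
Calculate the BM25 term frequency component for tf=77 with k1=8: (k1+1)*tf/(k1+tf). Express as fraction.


BM25 TF component = (k1+1)*tf / (k1+tf)
k1 = 8, tf = 77
Numerator = (8+1)*77 = 693
Denominator = 8 + 77 = 85
= 693/85 = 693/85

693/85


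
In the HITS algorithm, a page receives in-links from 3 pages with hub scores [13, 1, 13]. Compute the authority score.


Authority = sum of hub scores of in-linkers
In-link 1: hub score = 13
In-link 2: hub score = 1
In-link 3: hub score = 13
Authority = 13 + 1 + 13 = 27

27


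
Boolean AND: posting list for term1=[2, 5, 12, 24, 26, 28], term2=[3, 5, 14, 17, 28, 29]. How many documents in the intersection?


Boolean AND: find intersection of posting lists
term1 docs: [2, 5, 12, 24, 26, 28]
term2 docs: [3, 5, 14, 17, 28, 29]
Intersection: [5, 28]
|intersection| = 2

2


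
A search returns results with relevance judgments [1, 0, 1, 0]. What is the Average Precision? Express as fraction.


Computing P@k for each relevant position:
Position 1: relevant, P@1 = 1/1 = 1
Position 2: not relevant
Position 3: relevant, P@3 = 2/3 = 2/3
Position 4: not relevant
Sum of P@k = 1 + 2/3 = 5/3
AP = 5/3 / 2 = 5/6

5/6


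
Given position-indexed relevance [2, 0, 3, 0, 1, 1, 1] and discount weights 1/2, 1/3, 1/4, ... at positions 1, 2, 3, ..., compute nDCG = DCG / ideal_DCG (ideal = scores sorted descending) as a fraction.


Position discount weights w_i = 1/(i+1) for i=1..7:
Weights = [1/2, 1/3, 1/4, 1/5, 1/6, 1/7, 1/8]
Actual relevance: [2, 0, 3, 0, 1, 1, 1]
DCG = 2/2 + 0/3 + 3/4 + 0/5 + 1/6 + 1/7 + 1/8 = 367/168
Ideal relevance (sorted desc): [3, 2, 1, 1, 1, 0, 0]
Ideal DCG = 3/2 + 2/3 + 1/4 + 1/5 + 1/6 + 0/7 + 0/8 = 167/60
nDCG = DCG / ideal_DCG = 367/168 / 167/60 = 1835/2338

1835/2338


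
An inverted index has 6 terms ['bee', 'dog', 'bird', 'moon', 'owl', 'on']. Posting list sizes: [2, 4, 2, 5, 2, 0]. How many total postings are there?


Summing posting list sizes:
'bee': 2 postings
'dog': 4 postings
'bird': 2 postings
'moon': 5 postings
'owl': 2 postings
'on': 0 postings
Total = 2 + 4 + 2 + 5 + 2 + 0 = 15

15


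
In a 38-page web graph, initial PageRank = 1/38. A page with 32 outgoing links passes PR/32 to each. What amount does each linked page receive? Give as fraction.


Initial PR = 1/38 = 1/38
Outlinks = 32
Contribution per link = PR / outlinks
= 1/38 / 32
= 1/1216

1/1216


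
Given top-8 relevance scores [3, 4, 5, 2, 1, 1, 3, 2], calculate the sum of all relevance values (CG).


Cumulative Gain = sum of relevance scores
Position 1: rel=3, running sum=3
Position 2: rel=4, running sum=7
Position 3: rel=5, running sum=12
Position 4: rel=2, running sum=14
Position 5: rel=1, running sum=15
Position 6: rel=1, running sum=16
Position 7: rel=3, running sum=19
Position 8: rel=2, running sum=21
CG = 21

21


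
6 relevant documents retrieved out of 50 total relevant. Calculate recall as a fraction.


Recall = retrieved_relevant / total_relevant
= 6 / 50
= 6 / (6 + 44)
= 3/25

3/25


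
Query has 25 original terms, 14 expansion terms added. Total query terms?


Original terms: 25
Expansion terms: 14
Total = 25 + 14 = 39

39


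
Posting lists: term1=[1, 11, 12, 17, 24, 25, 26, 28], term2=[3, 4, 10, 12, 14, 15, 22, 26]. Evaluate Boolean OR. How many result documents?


Boolean OR: find union of posting lists
term1 docs: [1, 11, 12, 17, 24, 25, 26, 28]
term2 docs: [3, 4, 10, 12, 14, 15, 22, 26]
Union: [1, 3, 4, 10, 11, 12, 14, 15, 17, 22, 24, 25, 26, 28]
|union| = 14

14


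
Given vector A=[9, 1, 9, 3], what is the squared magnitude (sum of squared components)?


|A|^2 = sum of squared components
A[0]^2 = 9^2 = 81
A[1]^2 = 1^2 = 1
A[2]^2 = 9^2 = 81
A[3]^2 = 3^2 = 9
Sum = 81 + 1 + 81 + 9 = 172

172


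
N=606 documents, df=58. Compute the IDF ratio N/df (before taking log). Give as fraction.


IDF ratio = N / df
= 606 / 58
= 303/29

303/29


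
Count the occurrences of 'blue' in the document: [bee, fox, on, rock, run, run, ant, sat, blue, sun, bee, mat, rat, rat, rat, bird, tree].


Document has 17 words
Scanning for 'blue':
Found at positions: [8]
Count = 1

1


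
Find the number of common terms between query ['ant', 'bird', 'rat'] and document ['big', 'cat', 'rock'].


Query terms: ['ant', 'bird', 'rat']
Document terms: ['big', 'cat', 'rock']
Common terms: []
Overlap count = 0

0


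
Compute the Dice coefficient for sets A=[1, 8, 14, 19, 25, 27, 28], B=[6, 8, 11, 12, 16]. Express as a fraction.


A intersect B = [8]
|A intersect B| = 1
|A| = 7, |B| = 5
Dice = 2*1 / (7+5)
= 2 / 12 = 1/6

1/6


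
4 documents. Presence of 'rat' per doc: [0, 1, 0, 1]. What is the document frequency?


Checking each document for 'rat':
Doc 1: absent
Doc 2: present
Doc 3: absent
Doc 4: present
df = sum of presences = 0 + 1 + 0 + 1 = 2

2


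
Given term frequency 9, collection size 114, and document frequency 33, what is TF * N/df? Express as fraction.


TF * (N/df)
= 9 * (114/33)
= 9 * 38/11
= 342/11

342/11


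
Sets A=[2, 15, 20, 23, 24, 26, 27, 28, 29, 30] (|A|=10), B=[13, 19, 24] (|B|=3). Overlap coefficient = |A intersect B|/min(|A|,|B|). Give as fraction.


A intersect B = [24]
|A intersect B| = 1
min(|A|, |B|) = min(10, 3) = 3
Overlap = 1 / 3 = 1/3

1/3


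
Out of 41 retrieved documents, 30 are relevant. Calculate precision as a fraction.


Precision = relevant_retrieved / total_retrieved
= 30 / 41
= 30 / (30 + 11)
= 30/41

30/41


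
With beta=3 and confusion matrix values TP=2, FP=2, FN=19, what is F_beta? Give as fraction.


P = TP/(TP+FP) = 2/4 = 1/2
R = TP/(TP+FN) = 2/21 = 2/21
beta^2 = 3^2 = 9
(1 + beta^2) = 10
Numerator = (1+beta^2)*P*R = 10/21
Denominator = beta^2*P + R = 9/2 + 2/21 = 193/42
F_beta = 20/193

20/193


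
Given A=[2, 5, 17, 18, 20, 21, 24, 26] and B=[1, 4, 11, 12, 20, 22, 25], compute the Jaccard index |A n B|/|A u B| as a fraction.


A intersect B = [20]
|A intersect B| = 1
A union B = [1, 2, 4, 5, 11, 12, 17, 18, 20, 21, 22, 24, 25, 26]
|A union B| = 14
Jaccard = 1/14 = 1/14

1/14


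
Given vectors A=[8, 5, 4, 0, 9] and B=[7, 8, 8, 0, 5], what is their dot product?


Dot product = sum of element-wise products
A[0]*B[0] = 8*7 = 56
A[1]*B[1] = 5*8 = 40
A[2]*B[2] = 4*8 = 32
A[3]*B[3] = 0*0 = 0
A[4]*B[4] = 9*5 = 45
Sum = 56 + 40 + 32 + 0 + 45 = 173

173
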